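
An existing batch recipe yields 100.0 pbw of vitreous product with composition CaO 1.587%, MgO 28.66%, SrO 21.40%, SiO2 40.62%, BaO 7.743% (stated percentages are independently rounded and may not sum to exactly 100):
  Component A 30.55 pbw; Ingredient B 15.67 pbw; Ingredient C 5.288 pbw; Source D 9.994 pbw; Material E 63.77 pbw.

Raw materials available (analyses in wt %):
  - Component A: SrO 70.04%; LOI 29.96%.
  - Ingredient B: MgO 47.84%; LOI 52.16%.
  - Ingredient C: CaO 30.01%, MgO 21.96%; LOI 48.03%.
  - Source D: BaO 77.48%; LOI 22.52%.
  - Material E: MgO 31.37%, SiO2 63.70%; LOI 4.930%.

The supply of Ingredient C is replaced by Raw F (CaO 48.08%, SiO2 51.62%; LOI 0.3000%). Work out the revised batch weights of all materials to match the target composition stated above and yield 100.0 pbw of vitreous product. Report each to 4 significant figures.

All arithmetic maintains full float precision at every stage — in-progress results appear with 4-significant-figure rounding alongside each step; each reported result receives exactly one rounding — derived quantities, including yield, five oxide percentages, totals, ignition loss, net glass mass, are re-derived from the weighed amounts on 100.0 pbw of glass in exact precision exactly as shown in the problem or the answer.
Oxide mass targets, per 100.0 pbw vitreous product:
  CaO: 1.587% × 100.0 = 1.587 pbw
  MgO: 28.66% × 100.0 = 28.66 pbw
  SrO: 21.40% × 100.0 = 21.40 pbw
  SiO2: 40.62% × 100.0 = 40.62 pbw
  BaO: 7.743% × 100.0 = 7.743 pbw
Per-oxide balance check with the batch weights as given, under the basis named above (oxide sums agree with the targets within answer rounding):
  CaO: 3.301·0.4808 = 1.587 pbw (target 1.587 pbw)
  MgO: 19.85·0.4784 + 61.09·0.3137 = 28.66 pbw (target 28.66 pbw)
  SrO: 30.55·0.7004 = 21.40 pbw (target 21.40 pbw)
  SiO2: 3.301·0.5162 + 61.09·0.6370 = 40.62 pbw (target 40.62 pbw)
  BaO: 9.994·0.7748 = 7.743 pbw (target 7.743 pbw)
Glass-mass closure: batch total minus LOI = 100.0 pbw (the targets, summed, come to 100.0 pbw; basis as stated: 100.0 pbw — gaps are rounding artifacts).
Summing the batch: Σ batch = 124.8 pbw; the LOI term Σ batch·LOI equals 24.78 pbw; yield: glass divided by total = 80.14%.

Revised batch per 100.0 pbw vitreous product:
  Component A: 30.55 pbw
  Ingredient B: 19.85 pbw
  Raw F: 3.301 pbw
  Source D: 9.994 pbw
  Material E: 61.09 pbw
Total batch = 124.8 pbw; LOI loss = 24.78 pbw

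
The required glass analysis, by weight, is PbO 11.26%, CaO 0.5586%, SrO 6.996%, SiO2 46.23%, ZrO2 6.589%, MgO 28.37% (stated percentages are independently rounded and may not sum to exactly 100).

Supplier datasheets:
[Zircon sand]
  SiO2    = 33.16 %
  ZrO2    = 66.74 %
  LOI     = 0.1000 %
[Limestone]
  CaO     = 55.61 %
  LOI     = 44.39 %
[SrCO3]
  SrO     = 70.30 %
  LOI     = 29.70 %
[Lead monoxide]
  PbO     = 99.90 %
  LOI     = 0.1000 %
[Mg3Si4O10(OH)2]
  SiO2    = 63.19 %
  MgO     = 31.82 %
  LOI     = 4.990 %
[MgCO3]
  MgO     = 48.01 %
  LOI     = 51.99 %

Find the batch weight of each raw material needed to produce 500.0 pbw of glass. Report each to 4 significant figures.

Batch per 500.0 pbw glass:
  Zircon sand: 49.36 pbw
  Limestone: 5.022 pbw
  SrCO3: 49.76 pbw
  Lead monoxide: 56.36 pbw
  Mg3Si4O10(OH)2: 339.9 pbw
  MgCO3: 70.18 pbw
Total batch = 570.6 pbw; LOI loss = 70.56 pbw; yield = 87.63%

All internal work carries full precision at every stage. In-progress results are printed, rounded to 4 significant digits, on the page; every reported result sees exactly one rounding — the derived quantities are carried at full float precision (glass mass, the six compositions, the yield, totals, ignition loss) using the weight values per 500.0 pbw of glass precisely as stated by the question or the answer.
Per-oxide target masses for 500.0 pbw glass:
  PbO: 11.26% × 500.0 = 56.30 pbw
  CaO: 0.5586% × 500.0 = 2.793 pbw
  SrO: 6.996% × 500.0 = 34.98 pbw
  SiO2: 46.23% × 500.0 = 231.2 pbw
  ZrO2: 6.589% × 500.0 = 32.94 pbw
  MgO: 28.37% × 500.0 = 141.8 pbw
Balance tally, oxide-wise, per the reported batch figures, per the basis as stated (target by target, the sums agree net of answer rounding effects):
  PbO: 56.36·0.9990 = 56.30 pbw (target 56.30 pbw)
  CaO: 5.022·0.5561 = 2.793 pbw (target 2.793 pbw)
  SrO: 49.76·0.7030 = 34.98 pbw (target 34.98 pbw)
  SiO2: 49.36·0.3316 + 339.9·0.6319 = 231.2 pbw (target 231.2 pbw)
  ZrO2: 49.36·0.6674 = 32.94 pbw (target 32.94 pbw)
  MgO: 339.9·0.3182 + 70.18·0.4801 = 141.8 pbw (target 141.8 pbw)
Mass balance on the glass: net batch after ignition = 500.0 pbw (per-oxide target masses sum to 500.0 pbw; with the basis standing at 500.0 pbw — any gap is answer rounding).
Summing the batch: Σ batch = 570.6 pbw; the LOI term Σ batch·LOI equals 70.56 pbw; yield, glass over the total, = 87.63%.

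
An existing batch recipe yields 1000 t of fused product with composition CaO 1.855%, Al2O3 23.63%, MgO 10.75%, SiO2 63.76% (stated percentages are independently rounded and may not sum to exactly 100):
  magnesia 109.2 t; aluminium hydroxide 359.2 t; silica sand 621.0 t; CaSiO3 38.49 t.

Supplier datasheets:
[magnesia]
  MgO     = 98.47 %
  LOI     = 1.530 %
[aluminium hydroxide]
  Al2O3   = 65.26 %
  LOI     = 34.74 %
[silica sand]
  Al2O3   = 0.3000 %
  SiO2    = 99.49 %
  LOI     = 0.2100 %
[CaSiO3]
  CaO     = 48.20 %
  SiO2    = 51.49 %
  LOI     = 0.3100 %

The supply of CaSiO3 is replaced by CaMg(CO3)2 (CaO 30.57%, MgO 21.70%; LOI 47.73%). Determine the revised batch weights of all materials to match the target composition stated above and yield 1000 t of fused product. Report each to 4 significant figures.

Revised batch per 1000 t fused product:
  magnesia: 95.80 t
  aluminium hydroxide: 359.1 t
  silica sand: 640.9 t
  CaMg(CO3)2: 60.68 t
Total batch = 1156 t; LOI loss = 156.5 t

In-progress results are displayed rounded to 4 significant digits on the page — all internal work carries full float precision at each step — each reported value is rounded only once. The derived quantities are recomputed in full precision (ignition loss, net glass mass, the four compositions, the totals, yield) using the weight values for 1000 t of glass as given in question or answer.
Oxide mass targets, per 1000 t fused product:
  CaO: 1.855% × 1000 = 18.55 t
  Al2O3: 23.63% × 1000 = 236.3 t
  MgO: 10.75% × 1000 = 107.5 t
  SiO2: 63.76% × 1000 = 637.6 t
Sums-versus-targets review working from each reported weight, under the basis named above (sum by sum, the targets are met within answer rounding):
  CaO: 60.68·0.3057 = 18.55 t (target 18.55 t)
  Al2O3: 359.1·0.6526 + 640.9·0.003000 = 236.3 t (target 236.3 t)
  MgO: 95.80·0.9847 + 60.68·0.2170 = 107.5 t (target 107.5 t)
  SiO2: 640.9·0.9949 = 637.6 t (target 637.6 t)
The glass-mass cross-check: total charge less LOI = 1000 t (the targets, summed, come to 1000 t; basis as stated: 1000 t — a pure rounding effect).
Summing the batch: Σ batch = 1156 t; Σ batch·LOI gives LOI loss = 156.5 t; glass ÷ batch gives a yield of 86.47%.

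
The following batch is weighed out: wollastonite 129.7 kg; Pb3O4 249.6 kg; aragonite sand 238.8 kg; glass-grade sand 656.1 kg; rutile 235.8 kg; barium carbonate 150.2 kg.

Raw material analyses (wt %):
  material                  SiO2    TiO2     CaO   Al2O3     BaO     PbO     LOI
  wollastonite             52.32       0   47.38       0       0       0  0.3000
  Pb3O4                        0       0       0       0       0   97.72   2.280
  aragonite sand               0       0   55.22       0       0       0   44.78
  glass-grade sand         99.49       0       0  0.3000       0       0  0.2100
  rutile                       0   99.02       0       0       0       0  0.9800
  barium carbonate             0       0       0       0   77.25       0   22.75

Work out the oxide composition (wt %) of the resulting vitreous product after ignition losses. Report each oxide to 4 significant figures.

The whole derivation runs at full precision in every operation — values along the way are rounded off to 4 significant digits when displayed — a single rounding finalizes every reported number. The derived quantities, which include ignition loss, net glass mass, the yield, the six compositions, the totals, are re-derived in full precision, as written in the problem or answer text, using the weight values for 1509 kg of glass.
Oxide masses out of the charge:
  SiO2: 129.7·0.5232 + 656.1·0.9949 = 720.6 kg
  TiO2: 235.8·0.9902 = 233.5 kg
  CaO: 129.7·0.4738 + 238.8·0.5522 = 193.3 kg
  Al2O3: 656.1·0.003000 = 1.968 kg
  BaO: 150.2·0.7725 = 116.0 kg
  PbO: 249.6·0.9772 = 243.9 kg
LOI: 129.7·0.003000 + 249.6·0.02280 + 238.8·0.4478 + 656.1·0.002100 + 235.8·0.009800 + 150.2·0.2275 = 150.9 kg
Net of LOI, the glass mass = 1660 − 150.9 = 1509 kg (matching Σ of the oxides)
wt %: oxide over glass, times 100

Glass mass = 1509 kg (batch 1660 − LOI 150.9).
Composition: SiO2 47.74%, TiO2 15.47%, CaO 12.81%, Al2O3 0.1304%, BaO 7.688%, PbO 16.16%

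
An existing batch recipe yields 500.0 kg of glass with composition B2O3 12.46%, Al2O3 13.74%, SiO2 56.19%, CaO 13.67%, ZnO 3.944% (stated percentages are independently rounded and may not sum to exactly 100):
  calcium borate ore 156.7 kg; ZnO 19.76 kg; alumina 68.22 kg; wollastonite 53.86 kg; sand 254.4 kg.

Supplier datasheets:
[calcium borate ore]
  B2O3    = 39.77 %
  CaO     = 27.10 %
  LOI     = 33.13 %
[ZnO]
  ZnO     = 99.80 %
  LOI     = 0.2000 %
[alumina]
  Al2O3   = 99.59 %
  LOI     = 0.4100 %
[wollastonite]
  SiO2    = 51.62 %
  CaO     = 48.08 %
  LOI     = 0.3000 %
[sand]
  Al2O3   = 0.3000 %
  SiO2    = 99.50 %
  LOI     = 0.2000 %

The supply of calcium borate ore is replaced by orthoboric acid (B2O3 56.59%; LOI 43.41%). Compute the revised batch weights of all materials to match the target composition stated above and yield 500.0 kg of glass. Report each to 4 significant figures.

The intermediate values appear, with 4-significant-digit rounding, in the printout. Each numeric step carries full float precision in all steps — each reported result undergoes a single rounding; derived quantities (the yield, the five compositions, glass mass, ignition loss, the totals) are rebuilt from the batch weights for 500.0 kg of glass at full precision, as they appear in the question or the answer.
The oxide mass targets at 500.0 kg glass:
  B2O3: 12.46% × 500.0 = 62.30 kg
  Al2O3: 13.74% × 500.0 = 68.70 kg
  SiO2: 56.19% × 500.0 = 281.0 kg
  CaO: 13.67% × 500.0 = 68.35 kg
  ZnO: 3.944% × 500.0 = 19.72 kg
A balance pass over the oxides, working from each reported weight, on the stated basis (target by target, the sums agree inside rounding margins):
  B2O3: 110.1·0.5659 = 62.31 kg (target 62.30 kg)
  Al2O3: 68.35·0.9959 + 208.6·0.003000 = 68.70 kg (target 68.70 kg)
  SiO2: 142.2·0.5162 + 208.6·0.9950 = 281.0 kg (target 281.0 kg)
  CaO: 142.2·0.4808 = 68.37 kg (target 68.35 kg)
  ZnO: 19.76·0.9980 = 19.72 kg (target 19.72 kg)
Glass mass check: the batch minus its LOI: 500.1 kg (the targets, summed, come to 500.0 kg; with the basis standing at 500.0 kg — differing by rounding only).
Whole-batch sum: Σ batch = 549.0 kg; LOI removed, Σ of batch·LOI: 48.96 kg; the yield ratio, glass ÷ batch: 91.08%.

Revised batch per 500.0 kg glass:
  orthoboric acid: 110.1 kg
  ZnO: 19.76 kg
  alumina: 68.35 kg
  wollastonite: 142.2 kg
  sand: 208.6 kg
Total batch = 549.0 kg; LOI loss = 48.96 kg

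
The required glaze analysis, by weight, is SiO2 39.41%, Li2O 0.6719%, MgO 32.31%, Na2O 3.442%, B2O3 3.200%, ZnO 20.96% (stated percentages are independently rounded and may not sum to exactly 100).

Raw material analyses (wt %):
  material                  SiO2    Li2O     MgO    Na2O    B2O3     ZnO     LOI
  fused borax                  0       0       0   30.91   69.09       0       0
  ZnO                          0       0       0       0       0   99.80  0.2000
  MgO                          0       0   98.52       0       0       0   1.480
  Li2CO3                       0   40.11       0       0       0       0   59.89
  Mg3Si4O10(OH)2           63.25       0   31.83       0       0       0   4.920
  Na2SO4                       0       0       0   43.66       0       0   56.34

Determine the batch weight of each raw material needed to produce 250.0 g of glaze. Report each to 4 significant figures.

Mid-chain values are printed with 4-significant-figure rounding in the working — all internal work carries exact precision all the way through; each reported number includes exactly one rounding; the derived quantities, which include net glass mass, yield, the six compositions, LOI, the totals, are recomputed at full float precision, as set out in problem or answer, from the batch weights for 250.0 g of glass.
Oxide mass targets, per 250.0 g glaze:
  SiO2: 39.41% × 250.0 = 98.52 g
  Li2O: 0.6719% × 250.0 = 1.680 g
  MgO: 32.31% × 250.0 = 80.78 g
  Na2O: 3.442% × 250.0 = 8.605 g
  B2O3: 3.200% × 250.0 = 8.000 g
  ZnO: 20.96% × 250.0 = 52.40 g
Verifying the oxide balance with the batch weights as given, per the basis as stated (sums match the target masses modulo rounding of the values):
  SiO2: 155.8·0.6325 = 98.54 g (target 98.52 g)
  Li2O: 4.188·0.4011 = 1.680 g (target 1.680 g)
  MgO: 31.66·0.9852 + 155.8·0.3183 = 80.78 g (target 80.78 g)
  Na2O: 11.58·0.3091 + 11.51·0.4366 = 8.605 g (target 8.605 g)
  B2O3: 11.58·0.6909 = 8.001 g (target 8.000 g)
  ZnO: 52.51·0.9980 = 52.40 g (target 52.40 g)
Consistency of the glass mass: the batch minus its LOI: 250.0 g (the Σ of target masses is 250.0 g; with the basis standing at 250.0 g — any gap is answer rounding).
Batch total: Σ batch = 267.2 g; the LOI term Σ batch·LOI equals 17.23 g; yield, glass over the total, = 93.55%.

Batch per 250.0 g glaze:
  fused borax: 11.58 g
  ZnO: 52.51 g
  MgO: 31.66 g
  Li2CO3: 4.188 g
  Mg3Si4O10(OH)2: 155.8 g
  Na2SO4: 11.51 g
Total batch = 267.2 g; LOI loss = 17.23 g; yield = 93.55%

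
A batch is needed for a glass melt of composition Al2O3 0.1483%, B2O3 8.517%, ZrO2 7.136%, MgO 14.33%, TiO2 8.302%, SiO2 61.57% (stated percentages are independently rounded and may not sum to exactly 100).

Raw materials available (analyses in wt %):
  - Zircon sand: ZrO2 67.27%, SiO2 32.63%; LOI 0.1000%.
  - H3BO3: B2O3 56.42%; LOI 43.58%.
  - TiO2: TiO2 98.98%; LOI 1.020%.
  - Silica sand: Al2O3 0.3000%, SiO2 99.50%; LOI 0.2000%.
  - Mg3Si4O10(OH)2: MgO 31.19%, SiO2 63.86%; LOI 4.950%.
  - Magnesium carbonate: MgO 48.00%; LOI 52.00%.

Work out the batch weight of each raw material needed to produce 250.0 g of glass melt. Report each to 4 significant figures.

Batch per 250.0 g glass melt:
  Zircon sand: 26.52 g
  H3BO3: 37.74 g
  TiO2: 20.97 g
  Silica sand: 123.6 g
  Mg3Si4O10(OH)2: 34.93 g
  Magnesium carbonate: 51.94 g
Total batch = 295.7 g; LOI loss = 45.67 g; yield = 84.55%

All internal work maintains full float precision at all times — rounding to four significant digits applies to every mid-chain value as printed — each reported result includes exactly one rounding; all derived quantities (yield, net glass mass, totals, ignition loss, six oxide percentages) are recomputed from the weighed amounts for 250.0 g of glass in full float precision exactly as shown in the problem or the answer.
Target masses of each oxide per 250.0 g glass melt:
  Al2O3: 0.1483% × 250.0 = 0.3707 g
  B2O3: 8.517% × 250.0 = 21.29 g
  ZrO2: 7.136% × 250.0 = 17.84 g
  MgO: 14.33% × 250.0 = 35.83 g
  TiO2: 8.302% × 250.0 = 20.76 g
  SiO2: 61.57% × 250.0 = 153.9 g
Per-oxide balance check from the weights as reported, for the quoted basis mass (summed amounts equal target values within answer rounding):
  Al2O3: 123.6·0.003000 = 0.3708 g (target 0.3707 g)
  B2O3: 37.74·0.5642 = 21.29 g (target 21.29 g)
  ZrO2: 26.52·0.6727 = 17.84 g (target 17.84 g)
  MgO: 34.93·0.3119 + 51.94·0.4800 = 35.83 g (target 35.83 g)
  TiO2: 20.97·0.9898 = 20.76 g (target 20.76 g)
  SiO2: 26.52·0.3263 + 123.6·0.9950 + 34.93·0.6386 = 153.9 g (target 153.9 g)
Glass-mass bookkeeping: total batch − LOI = 250.0 g (the Σ of target masses is 250.0 g; basis as stated: 250.0 g — rounding explains the deltas).
Batch grand total — Σ batch = 295.7 g; Σ batch·LOI gives LOI loss = 45.67 g; yield = glass ÷ total batch = 84.55%.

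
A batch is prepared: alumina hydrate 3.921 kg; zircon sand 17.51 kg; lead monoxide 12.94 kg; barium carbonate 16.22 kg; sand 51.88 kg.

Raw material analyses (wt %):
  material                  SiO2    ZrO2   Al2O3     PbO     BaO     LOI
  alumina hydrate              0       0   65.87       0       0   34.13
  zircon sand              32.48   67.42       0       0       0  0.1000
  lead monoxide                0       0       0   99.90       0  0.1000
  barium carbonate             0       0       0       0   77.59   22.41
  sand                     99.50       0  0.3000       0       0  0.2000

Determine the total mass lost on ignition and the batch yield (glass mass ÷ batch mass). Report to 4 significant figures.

Each numeric step maintains exact precision all the way through. Working values are printed, rounded to four significant figures, when written out; exactly one rounding lands on each reported number. The derived quantities (the yield, ignition loss, net glass mass, the totals, the five compositions) are carried at full precision from the batch weights per 97.36 kg of glass, as they appear in the problem or the answer.
Loss on ignition, line by line:
  alumina hydrate: 3.921 × 0.3413 = 1.338 kg
  zircon sand: 17.51 × 0.001000 = 0.01751 kg
  lead monoxide: 12.94 × 0.001000 = 0.01294 kg
  barium carbonate: 16.22 × 0.2241 = 3.635 kg
  sand: 51.88 × 0.002000 = 0.1038 kg
Total LOI = 5.107 kg
Glass = batch − LOI = 102.5 − 5.107 = 97.36 kg

LOI loss = 5.107 kg; glass = 97.36 kg; yield = 95.02%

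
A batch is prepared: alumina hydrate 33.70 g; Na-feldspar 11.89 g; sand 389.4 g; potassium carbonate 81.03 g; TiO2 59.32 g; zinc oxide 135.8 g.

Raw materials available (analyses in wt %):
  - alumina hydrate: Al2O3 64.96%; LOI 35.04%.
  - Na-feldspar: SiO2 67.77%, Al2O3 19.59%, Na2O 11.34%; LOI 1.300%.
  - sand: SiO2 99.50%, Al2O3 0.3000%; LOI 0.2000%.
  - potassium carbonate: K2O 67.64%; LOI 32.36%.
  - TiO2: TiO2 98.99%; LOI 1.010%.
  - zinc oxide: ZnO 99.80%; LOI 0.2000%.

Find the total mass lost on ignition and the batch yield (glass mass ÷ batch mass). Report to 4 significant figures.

Every computation keeps full precision at every stage — the intermediate values appear rounded off to 4 significant figures as written — every reported figure receives exactly one rounding. Derived quantities are computed starting from the weights at 671.3 g of glass at full float precision (LOI, glass mass, the yield, the six compositions, the totals), as given in the problem or the answer.
Per-material ignition loss:
  alumina hydrate: 33.70 × 0.3504 = 11.81 g
  Na-feldspar: 11.89 × 0.01300 = 0.1546 g
  sand: 389.4 × 0.002000 = 0.7788 g
  potassium carbonate: 81.03 × 0.3236 = 26.22 g
  TiO2: 59.32 × 0.01010 = 0.5991 g
  zinc oxide: 135.8 × 0.002000 = 0.2716 g
Total LOI = 39.83 g
Glass = batch − LOI = 711.1 − 39.83 = 671.3 g

LOI loss = 39.83 g; glass = 671.3 g; yield = 94.40%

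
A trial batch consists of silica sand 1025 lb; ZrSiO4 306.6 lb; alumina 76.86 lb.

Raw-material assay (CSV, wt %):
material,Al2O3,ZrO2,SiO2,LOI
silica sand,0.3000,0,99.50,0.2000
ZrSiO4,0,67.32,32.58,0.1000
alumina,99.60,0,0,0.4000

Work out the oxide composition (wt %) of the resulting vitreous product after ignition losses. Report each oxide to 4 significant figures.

Full float precision is carried through every step — values along the way are printed, with 4-significant-figure rounding, alongside each step; every reported figure undergoes a single rounding — the derived quantities (three oxide percentages, yield, net glass mass, totals, ignition loss) are recomputed from the batch weights at 1406 lb of glass in exact precision, as they appear in question or answer.
Oxide-by-oxide delivered mass:
  Al2O3: 1025·0.003000 + 76.86·0.9960 = 79.63 lb
  ZrO2: 306.6·0.6732 = 206.4 lb
  SiO2: 1025·0.9950 + 306.6·0.3258 = 1120 lb
LOI: 1025·0.002000 + 306.6·0.001000 + 76.86·0.004000 = 2.664 lb
Glass mass = batch − LOI = 1408 − 2.664 = 1406 lb (the oxide masses sum to this)
percent by weight: oxide/glass ×100

Glass mass = 1406 lb (batch 1408 − LOI 2.664).
Composition: Al2O3 5.664%, ZrO2 14.68%, SiO2 79.65%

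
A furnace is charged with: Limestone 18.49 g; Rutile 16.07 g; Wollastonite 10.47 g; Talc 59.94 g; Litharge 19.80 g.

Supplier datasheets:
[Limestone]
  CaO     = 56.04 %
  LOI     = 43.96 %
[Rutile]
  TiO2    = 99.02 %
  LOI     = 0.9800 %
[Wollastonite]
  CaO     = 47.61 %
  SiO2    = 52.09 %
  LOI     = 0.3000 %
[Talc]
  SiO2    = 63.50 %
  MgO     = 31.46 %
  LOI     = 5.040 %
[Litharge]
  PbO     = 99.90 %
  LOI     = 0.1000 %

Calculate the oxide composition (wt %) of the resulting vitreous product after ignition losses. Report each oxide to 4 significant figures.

Glass mass = 113.4 g (batch 124.8 − LOI 11.36).
Composition: PbO 17.44%, CaO 13.53%, TiO2 14.03%, SiO2 38.37%, MgO 16.63%

Intermediates are printed rounded to four significant digits between the steps; all internal work holds exact precision from first step to last — exactly one rounding is applied to each reported figure — all derived quantities (ignition loss, yield, the totals, five oxide percentages, glass mass) are rebuilt in full precision starting from the weights for 113.4 g of glass, as given in problem or answer.
What the batch supplies per oxide:
  PbO: 19.80·0.9990 = 19.78 g
  CaO: 18.49·0.5604 + 10.47·0.4761 = 15.35 g
  TiO2: 16.07·0.9902 = 15.91 g
  SiO2: 10.47·0.5209 + 59.94·0.6350 = 43.52 g
  MgO: 59.94·0.3146 = 18.86 g
LOI: 18.49·0.4396 + 16.07·0.009800 + 10.47·0.003000 + 59.94·0.05040 + 19.80·0.001000 = 11.36 g
The glass mass, total less LOI, = 124.8 − 11.36 = 113.4 g (equal to the oxide-mass sum)
percent by weight: oxide/glass ×100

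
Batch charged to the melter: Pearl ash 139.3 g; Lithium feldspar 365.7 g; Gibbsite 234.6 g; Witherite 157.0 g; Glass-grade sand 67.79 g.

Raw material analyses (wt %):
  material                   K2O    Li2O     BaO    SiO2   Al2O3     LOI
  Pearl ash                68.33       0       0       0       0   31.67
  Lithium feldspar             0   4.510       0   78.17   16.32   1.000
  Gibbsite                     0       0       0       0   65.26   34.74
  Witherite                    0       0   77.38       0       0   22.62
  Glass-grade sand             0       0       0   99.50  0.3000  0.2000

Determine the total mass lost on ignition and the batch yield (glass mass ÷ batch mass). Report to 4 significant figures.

LOI loss = 164.9 g; glass = 799.5 g; yield = 82.90%

In-progress results are displayed (rounded to 4 significant digits) when written out; every computation keeps full precision at every stage — every reported result undergoes a single rounding; the derived quantities (the five compositions, ignition loss, the totals, the yield, net glass mass) are carried in full float precision from the batch weights on 799.5 g of glass, as they appear in problem or answer.
LOI of each material in turn:
  Pearl ash: 139.3 × 0.3167 = 44.12 g
  Lithium feldspar: 365.7 × 0.01000 = 3.657 g
  Gibbsite: 234.6 × 0.3474 = 81.50 g
  Witherite: 157.0 × 0.2262 = 35.51 g
  Glass-grade sand: 67.79 × 0.002000 = 0.1356 g
Total LOI = 164.9 g
Glass = batch − LOI = 964.4 − 164.9 = 799.5 g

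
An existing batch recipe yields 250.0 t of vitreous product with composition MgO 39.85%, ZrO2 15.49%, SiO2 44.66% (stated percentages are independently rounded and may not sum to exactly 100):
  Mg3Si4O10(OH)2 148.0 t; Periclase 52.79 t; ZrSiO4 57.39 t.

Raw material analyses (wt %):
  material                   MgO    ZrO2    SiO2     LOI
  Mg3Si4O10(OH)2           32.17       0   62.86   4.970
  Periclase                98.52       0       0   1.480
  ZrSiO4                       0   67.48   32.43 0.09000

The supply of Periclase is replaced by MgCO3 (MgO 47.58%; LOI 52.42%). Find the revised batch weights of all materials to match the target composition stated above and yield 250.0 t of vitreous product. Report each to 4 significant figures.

Revised batch per 250.0 t vitreous product:
  Mg3Si4O10(OH)2: 148.0 t
  MgCO3: 109.3 t
  ZrSiO4: 57.39 t
Total batch = 314.7 t; LOI loss = 64.70 t

The working math keeps exact precision at every stage. Working values appear, rounded to four significant digits, alongside each step — every reported value is rounded a single time; the derived quantities, including LOI, yield, the three compositions, glass mass, totals, are recomputed starting from the weights at 250.0 t of glass at full precision, as given in problem or answer.
Oxide mass targets, per 250.0 t vitreous product:
  MgO: 39.85% × 250.0 = 99.62 t
  ZrO2: 15.49% × 250.0 = 38.72 t
  SiO2: 44.66% × 250.0 = 111.6 t
Balance tally, oxide-wise, from the weights as reported, versus the basis set out (delivered sums recover each target once rounding is allowed for):
  MgO: 148.0·0.3217 + 109.3·0.4758 = 99.62 t (target 99.62 t)
  ZrO2: 57.39·0.6748 = 38.73 t (target 38.72 t)
  SiO2: 148.0·0.6286 + 57.39·0.3243 = 111.6 t (target 111.6 t)
Consistency of the glass mass: batch Σ − ignition loss = 250.0 t (summing oxide targets gives 250.0 t; against the stated basis, 250.0 t — any gap is answer rounding).
Batch grand total — Σ batch = 314.7 t; ignition loss, Σ(batch × LOI) = 64.70 t; yield = glass ÷ total batch = 79.44%.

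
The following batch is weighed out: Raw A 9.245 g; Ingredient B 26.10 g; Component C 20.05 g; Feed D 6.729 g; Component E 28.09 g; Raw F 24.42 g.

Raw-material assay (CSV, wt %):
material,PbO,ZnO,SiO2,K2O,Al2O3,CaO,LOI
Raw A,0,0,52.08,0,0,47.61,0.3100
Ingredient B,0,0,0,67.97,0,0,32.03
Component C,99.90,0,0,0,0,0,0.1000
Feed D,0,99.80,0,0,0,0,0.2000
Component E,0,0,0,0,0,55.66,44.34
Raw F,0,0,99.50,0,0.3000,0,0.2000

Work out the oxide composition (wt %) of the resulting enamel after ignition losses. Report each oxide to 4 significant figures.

Glass mass = 93.71 g (batch 114.6 − LOI 20.93).
Composition: PbO 21.37%, ZnO 7.166%, SiO2 31.07%, K2O 18.93%, Al2O3 0.07818%, CaO 21.38%

Working values appear rounded off to 4 significant digits in the working. Full float precision is maintained from first step to last. Exactly one rounding goes into every reported figure; the derived quantities (net glass mass, ignition loss, the yield, six oxide percentages, the totals) are recomputed at exact precision from the batch weights on 93.71 g of glass, as quoted within the problem or answer text.
Oxide-by-oxide delivered mass:
  PbO: 20.05·0.9990 = 20.03 g
  ZnO: 6.729·0.9980 = 6.716 g
  SiO2: 9.245·0.5208 + 24.42·0.9950 = 29.11 g
  K2O: 26.10·0.6797 = 17.74 g
  Al2O3: 24.42·0.003000 = 0.07326 g
  CaO: 9.245·0.4761 + 28.09·0.5566 = 20.04 g
LOI: 9.245·0.003100 + 26.10·0.3203 + 20.05·0.001000 + 6.729·0.002000 + 28.09·0.4434 + 24.42·0.002000 = 20.93 g
Resulting glass, batch − LOI: 114.6 − 20.93 = 93.71 g (= Σ oxide masses)
percent share: oxide ÷ glass, ×100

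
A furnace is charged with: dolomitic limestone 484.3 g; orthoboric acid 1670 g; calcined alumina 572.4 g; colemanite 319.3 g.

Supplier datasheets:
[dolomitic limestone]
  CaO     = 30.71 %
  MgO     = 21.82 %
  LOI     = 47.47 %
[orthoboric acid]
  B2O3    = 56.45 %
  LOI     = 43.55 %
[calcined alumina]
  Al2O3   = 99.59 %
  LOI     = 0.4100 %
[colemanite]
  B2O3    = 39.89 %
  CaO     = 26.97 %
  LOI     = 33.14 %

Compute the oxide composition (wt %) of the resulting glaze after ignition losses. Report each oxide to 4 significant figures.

The whole derivation carries full precision from start to finish; working values are printed, with 4-significant-figure rounding, at each printed step — exactly one rounding is applied to each reported figure. All derived quantities are computed in exact precision (the four compositions, the totals, the yield, LOI, net glass mass) from the batch weights on 1981 g of glass as given in the question or the answer.
What the batch supplies per oxide:
  Al2O3: 572.4·0.9959 = 570.1 g
  B2O3: 1670·0.5645 + 319.3·0.3989 = 1070 g
  CaO: 484.3·0.3071 + 319.3·0.2697 = 234.8 g
  MgO: 484.3·0.2182 = 105.7 g
LOI: 484.3·0.4747 + 1670·0.4355 + 572.4·0.004100 + 319.3·0.3314 = 1065 g
Glass = total batch minus LOI = 3046 − 1065 = 1981 g (the oxide masses sum to this)
oxide / glass × 100 gives the wt %

Glass mass = 1981 g (batch 3046 − LOI 1065).
Composition: Al2O3 28.78%, B2O3 54.03%, CaO 11.86%, MgO 5.335%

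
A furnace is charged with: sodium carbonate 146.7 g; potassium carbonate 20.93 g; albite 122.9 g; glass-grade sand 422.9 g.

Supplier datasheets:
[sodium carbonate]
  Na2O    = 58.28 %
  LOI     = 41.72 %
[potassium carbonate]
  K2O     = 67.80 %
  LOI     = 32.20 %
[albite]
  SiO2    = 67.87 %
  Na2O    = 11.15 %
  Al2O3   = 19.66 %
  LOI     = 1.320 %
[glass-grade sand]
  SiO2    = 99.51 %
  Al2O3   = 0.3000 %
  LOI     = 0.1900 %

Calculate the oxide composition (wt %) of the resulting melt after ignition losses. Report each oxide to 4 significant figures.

Glass mass = 643.1 g (batch 713.4 − LOI 70.37).
Composition: SiO2 78.41%, Na2O 15.43%, Al2O3 3.955%, K2O 2.207%

Values along the way are shown, rounded to four significant digits, across the worked steps. All arithmetic carries full float precision at every stage. A single rounding produces every reported number — derived quantities, including the totals, four oxide percentages, net glass mass, the yield, ignition loss, are computed using the weight values for 643.1 g of glass at exact precision exactly as shown in the question or the answer.
Oxide-by-oxide delivered mass:
  SiO2: 122.9·0.6787 + 422.9·0.9951 = 504.2 g
  Na2O: 146.7·0.5828 + 122.9·0.1115 = 99.20 g
  Al2O3: 122.9·0.1966 + 422.9·0.003000 = 25.43 g
  K2O: 20.93·0.6780 = 14.19 g
LOI: 146.7·0.4172 + 20.93·0.3220 + 122.9·0.01320 + 422.9·0.001900 = 70.37 g
Resulting glass, batch − LOI: 713.4 − 70.37 = 643.1 g (the oxide masses sum to this)
wt % = 100 × oxide mass / glass mass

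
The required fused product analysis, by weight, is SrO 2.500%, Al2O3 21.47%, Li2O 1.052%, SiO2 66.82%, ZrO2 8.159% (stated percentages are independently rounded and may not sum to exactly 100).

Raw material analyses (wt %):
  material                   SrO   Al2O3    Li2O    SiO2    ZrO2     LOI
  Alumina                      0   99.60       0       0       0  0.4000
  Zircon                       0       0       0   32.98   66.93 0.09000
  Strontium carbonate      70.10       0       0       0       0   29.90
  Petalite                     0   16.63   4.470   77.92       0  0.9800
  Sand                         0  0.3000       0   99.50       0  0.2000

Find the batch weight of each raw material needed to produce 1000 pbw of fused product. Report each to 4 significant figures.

Working values are printed with 4-significant-figure rounding across the worked steps. All arithmetic maintains exact precision at all times. Each reported number carries a single rounding. All derived quantities are rebuilt in full precision (net glass mass, the yield, totals, ignition loss, five oxide percentages) from the batch weights per 1000 pbw of glass, as quoted within problem or answer.
Target oxide masses per 1000 pbw fused product:
  SrO: 2.500% × 1000 = 25.00 pbw
  Al2O3: 21.47% × 1000 = 214.7 pbw
  Li2O: 1.052% × 1000 = 10.52 pbw
  SiO2: 66.82% × 1000 = 668.2 pbw
  ZrO2: 8.159% × 1000 = 81.59 pbw
Sums-versus-targets review from the weights as reported, on the stated basis (sum by sum, the targets are met once rounding is allowed for):
  SrO: 35.66·0.7010 = 25.00 pbw (target 25.00 pbw)
  Al2O3: 174.9·0.9960 + 235.3·0.1663 + 446.8·0.003000 = 214.7 pbw (target 214.7 pbw)
  Li2O: 235.3·0.04470 = 10.52 pbw (target 10.52 pbw)
  SiO2: 121.9·0.3298 + 235.3·0.7792 + 446.8·0.9950 = 668.1 pbw (target 668.2 pbw)
  ZrO2: 121.9·0.6693 = 81.59 pbw (target 81.59 pbw)
Auditing the glass mass value: the batch minus its LOI: 999.9 pbw (oxide target masses add up to 1000 pbw; with the basis standing at 1000 pbw — gaps are rounding artifacts).
Adding the batch up: Σ batch = 1015 pbw; LOI removed, Σ of batch·LOI: 14.67 pbw; glass ÷ batch gives a yield of 98.55%.

Batch per 1000 pbw fused product:
  Alumina: 174.9 pbw
  Zircon: 121.9 pbw
  Strontium carbonate: 35.66 pbw
  Petalite: 235.3 pbw
  Sand: 446.8 pbw
Total batch = 1015 pbw; LOI loss = 14.67 pbw; yield = 98.55%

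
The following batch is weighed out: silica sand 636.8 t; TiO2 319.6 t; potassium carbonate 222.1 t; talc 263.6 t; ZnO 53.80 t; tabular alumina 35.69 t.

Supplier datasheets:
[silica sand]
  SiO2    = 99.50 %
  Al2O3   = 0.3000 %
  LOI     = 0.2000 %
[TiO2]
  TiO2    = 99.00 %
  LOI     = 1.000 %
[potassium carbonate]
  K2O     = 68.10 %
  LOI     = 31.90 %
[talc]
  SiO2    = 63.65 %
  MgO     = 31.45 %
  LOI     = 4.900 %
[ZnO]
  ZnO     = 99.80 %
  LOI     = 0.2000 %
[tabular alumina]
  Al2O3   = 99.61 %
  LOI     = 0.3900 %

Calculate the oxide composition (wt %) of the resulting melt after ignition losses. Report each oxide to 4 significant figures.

Glass mass = 1443 t (batch 1532 − LOI 88.48).
Composition: SiO2 55.53%, K2O 10.48%, ZnO 3.721%, Al2O3 2.596%, TiO2 21.93%, MgO 5.745%

Exact precision is maintained in every operation; rounding to four significant figures governs every intermediate as displayed; every reported number is rounded a single time — all derived quantities (totals, the yield, the six compositions, LOI, net glass mass) are rebuilt from the weighed amounts at 1443 t of glass at full float precision, as they appear in problem or answer.
Per-oxide mass from batch:
  SiO2: 636.8·0.9950 + 263.6·0.6365 = 801.4 t
  K2O: 222.1·0.6810 = 151.3 t
  ZnO: 53.80·0.9980 = 53.69 t
  Al2O3: 636.8·0.003000 + 35.69·0.9961 = 37.46 t
  TiO2: 319.6·0.9900 = 316.4 t
  MgO: 263.6·0.3145 = 82.90 t
LOI: 636.8·0.002000 + 319.6·0.01000 + 222.1·0.3190 + 263.6·0.04900 + 53.80·0.002000 + 35.69·0.003900 = 88.48 t
Resulting glass, batch − LOI: 1532 − 88.48 = 1443 t (matching Σ of the oxides)
wt % = 100 × oxide mass / glass mass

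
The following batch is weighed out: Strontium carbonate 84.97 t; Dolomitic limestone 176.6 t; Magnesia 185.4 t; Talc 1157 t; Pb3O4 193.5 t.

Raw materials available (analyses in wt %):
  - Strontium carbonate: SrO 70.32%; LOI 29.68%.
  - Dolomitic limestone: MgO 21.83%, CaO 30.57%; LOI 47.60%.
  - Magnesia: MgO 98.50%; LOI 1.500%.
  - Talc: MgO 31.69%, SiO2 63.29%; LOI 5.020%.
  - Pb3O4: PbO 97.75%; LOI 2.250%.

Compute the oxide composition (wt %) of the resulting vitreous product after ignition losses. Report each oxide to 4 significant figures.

Glass mass = 1623 t (batch 1797 − LOI 174.5).
Composition: PbO 11.65%, SrO 3.682%, MgO 36.22%, CaO 3.326%, SiO2 45.12%

Each numeric step holds full precision at each step; working values are printed (rounded to 4 significant figures) in the printout; a single rounding finalizes every reported value — all derived quantities (totals, net glass mass, ignition loss, the five compositions, yield) are recomputed using the weight values at 1623 t of glass at full float precision, precisely as stated by the problem or answer text.
Oxide masses out of the charge:
  PbO: 193.5·0.9775 = 189.1 t
  SrO: 84.97·0.7032 = 59.75 t
  MgO: 176.6·0.2183 + 185.4·0.9850 + 1157·0.3169 = 587.8 t
  CaO: 176.6·0.3057 = 53.99 t
  SiO2: 1157·0.6329 = 732.3 t
LOI: 84.97·0.2968 + 176.6·0.4760 + 185.4·0.01500 + 1157·0.05020 + 193.5·0.02250 = 174.5 t
Net of LOI, the glass mass = 1797 − 174.5 = 1623 t (consistent with Σ oxide mass)
percent by weight: oxide/glass ×100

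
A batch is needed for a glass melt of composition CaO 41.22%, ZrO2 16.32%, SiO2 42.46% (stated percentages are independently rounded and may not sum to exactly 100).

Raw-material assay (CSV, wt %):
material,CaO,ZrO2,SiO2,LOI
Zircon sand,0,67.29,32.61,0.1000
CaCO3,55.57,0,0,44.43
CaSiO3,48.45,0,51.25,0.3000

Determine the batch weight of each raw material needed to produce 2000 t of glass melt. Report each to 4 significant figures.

Batch per 2000 t glass melt:
  Zircon sand: 485.1 t
  CaCO3: 308.0 t
  CaSiO3: 1348 t
Total batch = 2141 t; LOI loss = 141.4 t; yield = 93.40%

The intermediate values are shown, rounded to four significant figures, within the worked lines — every computation runs at full precision from first step to last — exactly one rounding is applied to each reported number — the derived quantities, which include the totals, the three compositions, glass mass, the yield, LOI, are re-derived at full float precision, exactly as printed in either problem or answer, using the weight values at 2000 t of glass.
Oxide mass targets, per 2000 t glass melt:
  CaO: 41.22% × 2000 = 824.4 t
  ZrO2: 16.32% × 2000 = 326.4 t
  SiO2: 42.46% × 2000 = 849.2 t
A balance pass over the oxides, on the weights just shown, under the basis named above (every target is met by its sum up to rounding of the answer):
  CaO: 308.0·0.5557 + 1348·0.4845 = 824.3 t (target 824.4 t)
  ZrO2: 485.1·0.6729 = 326.4 t (target 326.4 t)
  SiO2: 485.1·0.3261 + 1348·0.5125 = 849.0 t (target 849.2 t)
Glass-mass bookkeeping: net batch after ignition = 2000 t (per-oxide target masses sum to 2000 t; against the stated basis, 2000 t — rounding explains the deltas).
Total batch = Σ batch = 2141 t; ignition loss, Σ(batch × LOI) = 141.4 t; yield: glass divided by total = 93.40%.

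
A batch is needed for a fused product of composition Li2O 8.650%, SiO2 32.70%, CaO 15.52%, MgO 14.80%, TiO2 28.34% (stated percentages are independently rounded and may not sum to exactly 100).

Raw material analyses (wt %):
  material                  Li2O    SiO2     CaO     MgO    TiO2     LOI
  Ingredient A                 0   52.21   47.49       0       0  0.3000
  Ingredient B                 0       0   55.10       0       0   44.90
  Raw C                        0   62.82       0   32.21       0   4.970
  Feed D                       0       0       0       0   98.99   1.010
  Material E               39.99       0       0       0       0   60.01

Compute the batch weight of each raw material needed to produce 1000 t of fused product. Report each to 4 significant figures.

Batch per 1000 t fused product:
  Ingredient A: 73.46 t
  Ingredient B: 218.4 t
  Raw C: 459.5 t
  Feed D: 286.3 t
  Material E: 216.3 t
Total batch = 1254 t; LOI loss = 253.8 t; yield = 79.76%

Every computation maintains exact precision from first step to last. Mid-chain values are shown rounded to four significant figures between the steps; each reported result takes just one rounding; derived quantities are re-derived from the batch weights for 1000 t of glass at exact precision (five oxide percentages, the totals, the yield, ignition loss, glass mass), as given in problem or answer.
Oxide mass targets, per 1000 t fused product:
  Li2O: 8.650% × 1000 = 86.50 t
  SiO2: 32.70% × 1000 = 327.0 t
  CaO: 15.52% × 1000 = 155.2 t
  MgO: 14.80% × 1000 = 148.0 t
  TiO2: 28.34% × 1000 = 283.4 t
Mass-balance tally per oxide applying the batch weights above, at the basis given (sums match the target masses up to rounding of the answer):
  Li2O: 216.3·0.3999 = 86.50 t (target 86.50 t)
  SiO2: 73.46·0.5221 + 459.5·0.6282 = 327.0 t (target 327.0 t)
  CaO: 73.46·0.4749 + 218.4·0.5510 = 155.2 t (target 155.2 t)
  MgO: 459.5·0.3221 = 148.0 t (target 148.0 t)
  TiO2: 286.3·0.9899 = 283.4 t (target 283.4 t)
Mass balance on the glass: batch total minus LOI = 1000 t (summing oxide targets gives 1000 t; basis as stated: 1000 t — differing by rounding only).
Whole-batch sum: Σ batch = 1254 t; LOI loss = Σ batch·LOI = 253.8 t; yield, glass over the total, = 79.76%.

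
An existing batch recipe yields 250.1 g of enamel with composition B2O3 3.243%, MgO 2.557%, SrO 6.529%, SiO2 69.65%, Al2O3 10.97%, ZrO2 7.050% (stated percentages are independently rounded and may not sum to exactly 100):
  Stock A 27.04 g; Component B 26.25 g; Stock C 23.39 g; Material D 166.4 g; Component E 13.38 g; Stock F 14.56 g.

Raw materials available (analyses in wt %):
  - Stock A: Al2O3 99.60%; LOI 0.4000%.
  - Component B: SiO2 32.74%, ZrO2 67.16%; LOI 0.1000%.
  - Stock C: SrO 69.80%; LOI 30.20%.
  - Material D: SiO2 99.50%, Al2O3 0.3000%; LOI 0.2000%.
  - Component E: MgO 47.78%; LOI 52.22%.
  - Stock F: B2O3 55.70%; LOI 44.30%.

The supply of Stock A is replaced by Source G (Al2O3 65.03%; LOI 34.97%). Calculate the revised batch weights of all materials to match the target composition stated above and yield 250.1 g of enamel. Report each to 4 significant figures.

Revised batch per 250.1 g enamel:
  Source G: 41.42 g
  Component B: 26.25 g
  Stock C: 23.39 g
  Material D: 166.4 g
  Component E: 13.38 g
  Stock F: 14.56 g
Total batch = 285.4 g; LOI loss = 35.34 g

The whole derivation carries full precision through the solve. Intermediates are shown (rounded to four significant digits) across the worked steps — each reported figure takes just one rounding. All derived quantities are computed at full float precision (six oxide percentages, net glass mass, the yield, ignition loss, the totals) from the weighed amounts at 250.1 g of glass, exactly as printed in problem or answer.
The oxide mass targets at 250.1 g enamel:
  B2O3: 3.243% × 250.1 = 8.111 g
  MgO: 2.557% × 250.1 = 6.395 g
  SrO: 6.529% × 250.1 = 16.33 g
  SiO2: 69.65% × 250.1 = 174.2 g
  Al2O3: 10.97% × 250.1 = 27.44 g
  ZrO2: 7.050% × 250.1 = 17.63 g
Balance tally, oxide-wise, using the reported weights, versus the basis set out (sums match the target masses once rounding is allowed for):
  B2O3: 14.56·0.5570 = 8.110 g (target 8.111 g)
  MgO: 13.38·0.4778 = 6.393 g (target 6.395 g)
  SrO: 23.39·0.6980 = 16.33 g (target 16.33 g)
  SiO2: 26.25·0.3274 + 166.4·0.9950 = 174.2 g (target 174.2 g)
  Al2O3: 41.42·0.6503 + 166.4·0.003000 = 27.43 g (target 27.44 g)
  ZrO2: 26.25·0.6716 = 17.63 g (target 17.63 g)
Glass-mass bookkeeping: total charge less LOI = 250.1 g (the Σ of target masses is 250.1 g; against the stated basis, 250.1 g — rounding explains the deltas).
Whole-batch sum: Σ batch = 285.4 g; Σ batch·LOI gives LOI loss = 35.34 g; glass ÷ batch gives a yield of 87.62%.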